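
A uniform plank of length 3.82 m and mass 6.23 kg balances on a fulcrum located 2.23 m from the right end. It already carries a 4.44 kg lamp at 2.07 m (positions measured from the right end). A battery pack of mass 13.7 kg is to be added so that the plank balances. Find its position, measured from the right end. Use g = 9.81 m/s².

x ≈ 2.43 m from the right end

Take moments about the fulcrum (at 2.23 m from the right end).
Beam weight: 6.23 × 9.81 = 61.12 N down at 1.91 m → arm 0.32 m, τ = 61.12 × 0.32 = 19.56 N·m clockwise.
Lamp: 4.44 × 9.81 = 43.56 N down at 2.07 m → arm 0.16 m, τ = 43.56 × 0.16 = 6.97 N·m clockwise.
Net moment of existing loads = 26.53 N·m clockwise.
The battery pack weighs 13.7 × 9.81 = 134.4 N and must supply an equal counterclockwise moment, so its lever arm about the fulcrum is 26.53 / 134.4 = 0.197 m.
That puts it at 2.23 + 0.197 = 2.43 m from the right end.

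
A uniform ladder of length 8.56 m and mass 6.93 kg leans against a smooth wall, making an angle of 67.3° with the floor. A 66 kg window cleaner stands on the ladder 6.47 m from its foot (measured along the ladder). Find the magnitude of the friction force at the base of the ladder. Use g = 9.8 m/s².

Take moments about the foot of the ladder.
Ladder weight 6.93×9.8 = 67.91 N acts at 4.28 m along the ladder; its horizontal arm is 4.28·cos67.3° = 1.652 m → τ = 112.2 N·m clockwise.
Window cleaner: 66×9.8 = 646.8 N at 6.47 m → arm 2.497 m → τ = 1615 N·m clockwise.
Wall normal N acts horizontally at the top; its moment arm is the height L sinθ = 8.56·sin67.3° = 7.897 m, counterclockwise.
Setting net torque to zero: N × 7.897 = 1727 → N = 219 N.
ΣFx = 0: friction at the foot balances the wall's push, so f = N_wall = 219 N.

f ≈ 219 N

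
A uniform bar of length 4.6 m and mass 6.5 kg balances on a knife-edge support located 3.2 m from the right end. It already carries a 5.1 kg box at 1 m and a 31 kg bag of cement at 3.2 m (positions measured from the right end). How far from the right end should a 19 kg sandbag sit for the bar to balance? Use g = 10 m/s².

x ≈ 4.1 m from the right end

Choose the knife-edge support (at 3.2 m from the right end) as the axis so the support reaction has zero arm there.
Beam weight: 6.5 × 10 = 65 N down at 2.3 m → arm 0.9 m, τ = 65 × 0.9 = 58.5 N·m clockwise.
Box: 5.1 × 10 = 51 N down at 1 m → arm 2.2 m, τ = 51 × 2.2 = 112.2 N·m clockwise.
Bag of cement: acts at the knife-edge support, moment arm 0 → no torque.
Net moment of existing loads = 170.7 N·m clockwise.
The sandbag weighs 19 × 10 = 190 N and must supply an equal counterclockwise moment, so its lever arm about the knife-edge support is 170.7 / 190 = 0.898 m.
That puts it at 3.2 + 0.898 = 4.1 m from the right end.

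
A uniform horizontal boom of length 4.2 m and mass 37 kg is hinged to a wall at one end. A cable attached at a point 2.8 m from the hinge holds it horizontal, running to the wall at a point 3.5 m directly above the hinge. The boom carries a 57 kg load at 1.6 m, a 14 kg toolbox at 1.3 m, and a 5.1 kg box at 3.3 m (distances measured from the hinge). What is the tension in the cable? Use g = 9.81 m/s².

Taking torques about the hinge:
Beam weight: 37 × 9.81 = 363 N down at 2.1 m → arm 2.1 m, τ = 363 × 2.1 = 762.3 N·m clockwise.
Load: 57 × 9.81 = 559.2 N down at 1.6 m → arm 1.6 m, τ = 559.2 × 1.6 = 894.7 N·m clockwise.
Toolbox: 14 × 9.81 = 137.3 N down at 1.3 m → arm 1.3 m, τ = 137.3 × 1.3 = 178.5 N·m clockwise.
Box: 5.1 × 9.81 = 50.03 N down at 3.3 m → arm 3.3 m, τ = 50.03 × 3.3 = 165.1 N·m clockwise.
Total clockwise load moment = 2001 N·m.
The cable tension T acts at 2.8 m; only its component perpendicular to the boom, T sinθ, produces torque. sinθ = h/√(h²+d²) = 3.5/√(3.5²+2.8²) = 0.7809.
Setting net torque to zero: T × 2.8 × 0.7809 = 2001 → T = 2001 / 2.187 = 915 N.

T ≈ 915 N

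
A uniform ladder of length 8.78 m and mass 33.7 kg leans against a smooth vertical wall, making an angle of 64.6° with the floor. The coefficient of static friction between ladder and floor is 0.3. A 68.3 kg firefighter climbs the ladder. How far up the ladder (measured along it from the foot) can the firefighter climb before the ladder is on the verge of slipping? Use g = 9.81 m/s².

d ≈ 6.12 m

Choose the foot of the ladder as the axis so the floor normal and friction both act there and drop out.
Ladder weight 33.7×9.81 = 330.6 N acts at 4.39 m along the ladder; its horizontal arm is 4.39·cos64.6° = 1.883 m → τ = 622.5 N·m clockwise.
Firefighter weight 68.3×9.81 = 670 N at distance d → arm d·cos64.6° → τ = 670·d·0.4289 clockwise.
Wall normal N at the top has arm L sinθ = 7.931 m counterclockwise, so Στ = 0 gives N·7.931 = 622.5 + 287.4·d.
ΣFy = 0 ⇒ N_floor = 1001 N, so the maximum friction is μ_s·N_floor = 0.3×1001 = 300.3 N. ΣFx = 0 ⇒ N_wall = f, so at the slipping point N = 300.3 N.
Substituting: 300.3×7.931 = 622.5 + 287.4·d ⇒ d = (2382 − 622.5) / 287.4 = 6.12 m.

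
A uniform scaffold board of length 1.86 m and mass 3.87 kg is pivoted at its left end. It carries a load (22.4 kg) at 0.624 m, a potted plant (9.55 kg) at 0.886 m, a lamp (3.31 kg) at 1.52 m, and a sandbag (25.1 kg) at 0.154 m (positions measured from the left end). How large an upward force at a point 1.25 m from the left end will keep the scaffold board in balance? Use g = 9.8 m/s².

F ≈ 274 N

Taking torques about the left end:
Beam weight: 3.87 × 9.8 = 37.93 N down at 0.93 m → arm 0.93 m, τ = 37.93 × 0.93 = 35.27 N·m clockwise.
Load: 22.4 × 9.8 = 219.5 N down at 0.624 m → arm 0.624 m, τ = 219.5 × 0.624 = 137 N·m clockwise.
Potted plant: 9.55 × 9.8 = 93.59 N down at 0.886 m → arm 0.886 m, τ = 93.59 × 0.886 = 82.92 N·m clockwise.
Lamp: 3.31 × 9.8 = 32.44 N down at 1.52 m → arm 1.52 m, τ = 32.44 × 1.52 = 49.31 N·m clockwise.
Sandbag: 25.1 × 9.8 = 246 N down at 0.154 m → arm 0.154 m, τ = 246 × 0.154 = 37.88 N·m clockwise.
Net moment of the loads = 342.4 N·m clockwise.
The upward force F acts at a point 1.25 m from the left end, arm 1.25 m, giving F × 1.25 counterclockwise.
Στ = 0 ⇒ F × 1.25 = 342.4 ⇒ F = 342.4 / 1.25 = 274 N.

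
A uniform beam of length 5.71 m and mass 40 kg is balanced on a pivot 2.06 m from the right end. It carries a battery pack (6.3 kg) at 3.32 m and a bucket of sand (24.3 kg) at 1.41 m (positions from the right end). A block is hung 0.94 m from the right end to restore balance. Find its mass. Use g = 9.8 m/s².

m ≈ 21.4 kg

About the pivot (at 2.06 m from the right end):
Beam weight: 40 × 9.8 = 392 N down at 2.855 m → arm 0.795 m, τ = 392 × 0.795 = 311.6 N·m counterclockwise.
Battery pack: 6.3 × 9.8 = 61.74 N down at 3.32 m → arm 1.26 m, τ = 61.74 × 1.26 = 77.79 N·m counterclockwise.
Bucket of sand: 24.3 × 9.8 = 238.1 N down at 1.41 m → arm 0.65 m, τ = 238.1 × 0.65 = 154.8 N·m clockwise.
Net moment of known loads = 234.6 N·m counterclockwise.
An unknown mass m at 0.94 m has arm 1.12 m; its moment is m·g·1.12 clockwise.
Στ = 0 ⇒ m × 9.8 × 1.12 = 234.6 ⇒ m = 234.6 / (9.8 × 1.12) = 21.4 kg.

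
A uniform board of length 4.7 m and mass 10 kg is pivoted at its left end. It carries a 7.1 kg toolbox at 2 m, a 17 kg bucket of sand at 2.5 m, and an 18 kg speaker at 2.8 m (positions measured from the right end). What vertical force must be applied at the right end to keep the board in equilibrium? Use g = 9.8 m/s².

F ≈ 238 N

About the left end:
Beam weight: 10 × 9.8 = 98 N down at 2.35 m → arm 2.35 m, τ = 98 × 2.35 = 230.3 N·m clockwise.
Toolbox: 7.1 × 9.8 = 69.58 N down at 2 m → arm 2.7 m, τ = 69.58 × 2.7 = 187.9 N·m clockwise.
Bucket of sand: 17 × 9.8 = 166.6 N down at 2.5 m → arm 2.2 m, τ = 166.6 × 2.2 = 366.5 N·m clockwise.
Speaker: 18 × 9.8 = 176.4 N down at 2.8 m → arm 1.9 m, τ = 176.4 × 1.9 = 335.2 N·m clockwise.
Net moment of the loads = 1120 N·m clockwise.
The upward force F acts at the right end, arm 4.7 m, giving F × 4.7 counterclockwise.
Balancing moments: F × 4.7 = 1120, giving F = 1120 / 4.7 = 238 N.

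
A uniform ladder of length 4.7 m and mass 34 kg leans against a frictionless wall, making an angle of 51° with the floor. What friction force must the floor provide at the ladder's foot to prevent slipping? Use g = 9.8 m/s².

f ≈ 135 N

Take moments about the foot of the ladder.
Ladder weight 34×9.8 = 333.2 N acts at 2.35 m along the ladder; its horizontal arm is 2.35·cos51° = 1.479 m → τ = 492.8 N·m clockwise.
Wall normal N acts horizontally at the top; its moment arm is the height L sinθ = 4.7·sin51° = 3.653 m, counterclockwise.
Setting net torque to zero: N × 3.653 = 492.8 → N = 135 N.
ΣFx = 0: friction at the foot balances the wall's push, so f = N_wall = 135 N.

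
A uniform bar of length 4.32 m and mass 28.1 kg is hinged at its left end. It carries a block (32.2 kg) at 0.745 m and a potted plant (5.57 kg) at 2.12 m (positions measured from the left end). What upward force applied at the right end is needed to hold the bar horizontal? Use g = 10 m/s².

F ≈ 223 N

About the left end:
Beam weight: 28.1 × 10 = 281 N down at 2.16 m → arm 2.16 m, τ = 281 × 2.16 = 607 N·m clockwise.
Block: 32.2 × 10 = 322 N down at 0.745 m → arm 0.745 m, τ = 322 × 0.745 = 239.9 N·m clockwise.
Potted plant: 5.57 × 10 = 55.7 N down at 2.12 m → arm 2.12 m, τ = 55.7 × 2.12 = 118.1 N·m clockwise.
Net moment of the loads = 965 N·m clockwise.
The upward force F acts at the right end, arm 4.32 m, giving F × 4.32 counterclockwise.
Στ = 0 ⇒ F × 4.32 = 965 ⇒ F = 965 / 4.32 = 223 N.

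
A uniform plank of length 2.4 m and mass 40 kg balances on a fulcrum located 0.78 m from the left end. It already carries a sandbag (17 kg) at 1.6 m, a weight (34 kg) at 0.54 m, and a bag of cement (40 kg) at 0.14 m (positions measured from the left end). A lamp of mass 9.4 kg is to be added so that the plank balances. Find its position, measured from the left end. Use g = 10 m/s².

x ≈ 1.1 m from the left end

Take moments about the fulcrum (at 0.78 m from the left end).
Beam weight: 40 × 10 = 400 N down at 1.2 m → arm 0.42 m, τ = 400 × 0.42 = 168 N·m clockwise.
Sandbag: 17 × 10 = 170 N down at 1.6 m → arm 0.82 m, τ = 170 × 0.82 = 139.4 N·m clockwise.
Weight: 34 × 10 = 340 N down at 0.54 m → arm 0.24 m, τ = 340 × 0.24 = 81.6 N·m counterclockwise.
Bag of cement: 40 × 10 = 400 N down at 0.14 m → arm 0.64 m, τ = 400 × 0.64 = 256 N·m counterclockwise.
Net moment of existing loads = 30.2 N·m counterclockwise.
The lamp weighs 9.4 × 10 = 94 N and must supply an equal clockwise moment, so its lever arm about the fulcrum is 30.2 / 94 = 0.321 m.
That puts it at 0.78 + 0.321 = 1.1 m from the left end.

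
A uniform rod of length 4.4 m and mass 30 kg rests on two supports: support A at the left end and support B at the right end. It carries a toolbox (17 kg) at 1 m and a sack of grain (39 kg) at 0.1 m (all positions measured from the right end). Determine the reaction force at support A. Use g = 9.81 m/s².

R_A ≈ 194 N

Taking torques about support B:
Beam weight: 30 × 9.81 = 294.3 N down at 2.2 m → arm 2.2 m, τ = 294.3 × 2.2 = 647.5 N·m counterclockwise.
Toolbox: 17 × 9.81 = 166.8 N down at 1 m → arm 1 m, τ = 166.8 × 1 = 166.8 N·m counterclockwise.
Sack of grain: 39 × 9.81 = 382.6 N down at 0.1 m → arm 0.1 m, τ = 382.6 × 0.1 = 38.26 N·m counterclockwise.
Net load moment about support B = 852.6 N·m counterclockwise.
Reaction R at support A is upward at 4.4 m, arm 4.4 m → moment R × 4.4 clockwise.
Balancing moments: R × 4.4 = 852.6, giving R = 194 N.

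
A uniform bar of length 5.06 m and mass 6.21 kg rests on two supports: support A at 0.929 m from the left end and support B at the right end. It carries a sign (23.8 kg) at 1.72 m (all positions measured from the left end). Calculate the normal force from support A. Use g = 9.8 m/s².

Take moments about support B.
Beam weight: 6.21 × 9.8 = 60.86 N down at 2.53 m → arm 2.53 m, τ = 60.86 × 2.53 = 154 N·m counterclockwise.
Sign: 23.8 × 9.8 = 233.2 N down at 1.72 m → arm 3.34 m, τ = 233.2 × 3.34 = 778.9 N·m counterclockwise.
Net load moment about support B = 932.9 N·m counterclockwise.
Reaction R at support A is upward at 0.929 m, arm 4.131 m → moment R × 4.131 clockwise.
Στ = 0 ⇒ R × 4.131 = 932.9 ⇒ R = 226 N.

R_A ≈ 226 N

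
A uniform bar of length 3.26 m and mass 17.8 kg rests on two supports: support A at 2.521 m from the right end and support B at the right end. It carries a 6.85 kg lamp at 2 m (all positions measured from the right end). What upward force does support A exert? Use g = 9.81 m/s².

R_A ≈ 166 N

Choose support B as the axis so its reaction then has zero moment arm.
Beam weight: 17.8 × 9.81 = 174.6 N down at 1.63 m → arm 1.63 m, τ = 174.6 × 1.63 = 284.6 N·m counterclockwise.
Lamp: 6.85 × 9.81 = 67.2 N down at 2 m → arm 2 m, τ = 67.2 × 2 = 134.4 N·m counterclockwise.
Net load moment about support B = 419 N·m counterclockwise.
Reaction R at support A is upward at 2.521 m, arm 2.521 m → moment R × 2.521 clockwise.
Setting net torque to zero: R × 2.521 = 419 → R = 166 N.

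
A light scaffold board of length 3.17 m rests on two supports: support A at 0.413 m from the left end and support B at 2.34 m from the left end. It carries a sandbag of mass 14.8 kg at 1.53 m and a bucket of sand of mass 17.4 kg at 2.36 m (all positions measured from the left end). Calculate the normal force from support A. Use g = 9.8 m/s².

R_A ≈ 59.2 N

Taking torques about support B:
Sandbag: 14.8 × 9.8 = 145 N down at 1.53 m → arm 0.81 m, τ = 145 × 0.81 = 117.5 N·m counterclockwise.
Bucket of sand: 17.4 × 9.8 = 170.5 N down at 2.36 m → arm 0.02 m, τ = 170.5 × 0.02 = 3.41 N·m clockwise.
Net load moment about support B = 114.1 N·m counterclockwise.
Reaction R at support A is upward at 0.413 m, arm 1.927 m → moment R × 1.927 clockwise.
Balancing moments: R × 1.927 = 114.1, giving R = 59.2 N.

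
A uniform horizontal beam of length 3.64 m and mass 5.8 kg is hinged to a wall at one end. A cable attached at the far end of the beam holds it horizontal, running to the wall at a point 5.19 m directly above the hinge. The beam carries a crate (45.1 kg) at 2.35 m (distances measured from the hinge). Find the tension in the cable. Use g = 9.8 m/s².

About the hinge:
Beam weight: 5.8 × 9.8 = 56.84 N down at 1.82 m → arm 1.82 m, τ = 56.84 × 1.82 = 103.4 N·m clockwise.
Crate: 45.1 × 9.8 = 442 N down at 2.35 m → arm 2.35 m, τ = 442 × 2.35 = 1039 N·m clockwise.
Total clockwise load moment = 1142 N·m.
The cable tension T acts at 3.64 m; only its component perpendicular to the beam, T sinθ, produces torque. sinθ = h/√(h²+d²) = 5.19/√(5.19²+3.64²) = 0.8187.
Στ = 0 ⇒ T × 3.64 × 0.8187 = 1142 ⇒ T = 1142 / 2.98 = 383 N.

T ≈ 383 N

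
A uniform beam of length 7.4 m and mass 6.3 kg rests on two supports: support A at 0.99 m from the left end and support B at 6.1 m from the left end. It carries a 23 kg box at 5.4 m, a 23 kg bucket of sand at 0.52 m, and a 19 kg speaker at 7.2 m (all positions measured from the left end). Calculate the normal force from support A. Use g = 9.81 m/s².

Taking torques about support B:
Beam weight: 6.3 × 9.81 = 61.8 N down at 3.7 m → arm 2.4 m, τ = 61.8 × 2.4 = 148.3 N·m counterclockwise.
Box: 23 × 9.81 = 225.6 N down at 5.4 m → arm 0.7 m, τ = 225.6 × 0.7 = 157.9 N·m counterclockwise.
Bucket of sand: 23 × 9.81 = 225.6 N down at 0.52 m → arm 5.58 m, τ = 225.6 × 5.58 = 1259 N·m counterclockwise.
Speaker: 19 × 9.81 = 186.4 N down at 7.2 m → arm 1.1 m, τ = 186.4 × 1.1 = 205 N·m clockwise.
Net load moment about support B = 1360 N·m counterclockwise.
Reaction R at support A is upward at 0.99 m, arm 5.11 m → moment R × 5.11 clockwise.
Balancing moments: R × 5.11 = 1360, giving R = 266 N.

R_A ≈ 266 N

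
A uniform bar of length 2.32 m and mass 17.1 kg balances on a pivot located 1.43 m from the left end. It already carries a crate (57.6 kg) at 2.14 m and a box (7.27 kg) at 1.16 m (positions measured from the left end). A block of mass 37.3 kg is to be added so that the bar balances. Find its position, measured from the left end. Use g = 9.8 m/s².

Take moments about the pivot (at 1.43 m from the left end).
Beam weight: 17.1 × 9.8 = 167.6 N down at 1.16 m → arm 0.27 m, τ = 167.6 × 0.27 = 45.25 N·m counterclockwise.
Crate: 57.6 × 9.8 = 564.5 N down at 2.14 m → arm 0.71 m, τ = 564.5 × 0.71 = 400.8 N·m clockwise.
Box: 7.27 × 9.8 = 71.25 N down at 1.16 m → arm 0.27 m, τ = 71.25 × 0.27 = 19.24 N·m counterclockwise.
Net moment of existing loads = 336.3 N·m clockwise.
The block weighs 37.3 × 9.8 = 365.5 N and must supply an equal counterclockwise moment, so its lever arm about the pivot is 336.3 / 365.5 = 0.92 m.
That puts it at 1.43 − 0.92 = 0.51 m from the left end.

x ≈ 0.51 m from the left end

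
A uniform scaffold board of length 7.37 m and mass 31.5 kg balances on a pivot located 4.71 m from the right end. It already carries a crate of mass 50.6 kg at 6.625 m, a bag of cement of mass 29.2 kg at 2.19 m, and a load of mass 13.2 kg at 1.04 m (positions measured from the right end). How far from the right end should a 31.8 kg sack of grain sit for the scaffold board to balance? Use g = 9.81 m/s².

Sum moments about the pivot (at 4.71 m from the right end) (the support reaction has zero arm there).
Beam weight: 31.5 × 9.81 = 309 N down at 3.685 m → arm 1.025 m, τ = 309 × 1.025 = 316.7 N·m clockwise.
Crate: 50.6 × 9.81 = 496.4 N down at 6.625 m → arm 1.915 m, τ = 496.4 × 1.915 = 950.6 N·m counterclockwise.
Bag of cement: 29.2 × 9.81 = 286.5 N down at 2.19 m → arm 2.52 m, τ = 286.5 × 2.52 = 722 N·m clockwise.
Load: 13.2 × 9.81 = 129.5 N down at 1.04 m → arm 3.67 m, τ = 129.5 × 3.67 = 475.3 N·m clockwise.
Net moment of existing loads = 563.4 N·m clockwise.
The sack of grain weighs 31.8 × 9.81 = 312 N and must supply an equal counterclockwise moment, so its lever arm about the pivot is 563.4 / 312 = 1.81 m.
That puts it at 4.71 + 1.81 = 6.52 m from the right end.

x ≈ 6.52 m from the right end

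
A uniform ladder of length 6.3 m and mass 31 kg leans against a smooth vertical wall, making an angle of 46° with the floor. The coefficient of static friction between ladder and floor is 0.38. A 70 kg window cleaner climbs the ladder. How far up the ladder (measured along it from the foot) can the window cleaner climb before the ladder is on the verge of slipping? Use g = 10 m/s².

d ≈ 2.18 m

Taking torques about the foot of the ladder:
Ladder weight 31×10 = 310 N acts at 3.15 m along the ladder; its horizontal arm is 3.15·cos46° = 2.188 m → τ = 678.3 N·m clockwise.
Window cleaner weight 70×10 = 700 N at distance d → arm d·cos46° → τ = 700·d·0.6947 clockwise.
Wall normal N at the top has arm L sinθ = 4.532 m counterclockwise, so Στ = 0 gives N·4.532 = 678.3 + 486.3·d.
ΣFy = 0 ⇒ N_floor = 1010 N, so the maximum friction is μ_s·N_floor = 0.38×1010 = 383.8 N. ΣFx = 0 ⇒ N_wall = f, so at the slipping point N = 383.8 N.
Substituting: 383.8×4.532 = 678.3 + 486.3·d ⇒ d = (1739 − 678.3) / 486.3 = 2.18 m.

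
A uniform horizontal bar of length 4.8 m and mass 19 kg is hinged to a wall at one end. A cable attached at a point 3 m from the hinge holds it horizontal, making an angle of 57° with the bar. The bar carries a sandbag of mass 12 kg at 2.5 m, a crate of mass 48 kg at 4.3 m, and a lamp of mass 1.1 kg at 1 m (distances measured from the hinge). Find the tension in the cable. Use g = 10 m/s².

Sum moments about the hinge (the unknown hinge reaction has zero arm there).
Beam weight: 19 × 10 = 190 N down at 2.4 m → arm 2.4 m, τ = 190 × 2.4 = 456 N·m clockwise.
Sandbag: 12 × 10 = 120 N down at 2.5 m → arm 2.5 m, τ = 120 × 2.5 = 300 N·m clockwise.
Crate: 48 × 10 = 480 N down at 4.3 m → arm 4.3 m, τ = 480 × 4.3 = 2064 N·m clockwise.
Lamp: 1.1 × 10 = 11 N down at 1 m → arm 1 m, τ = 11 × 1 = 11 N·m clockwise.
Total clockwise load moment = 2831 N·m.
The cable tension T acts at 3 m; only its component perpendicular to the bar, T sinθ, produces torque. sin 57° = 0.8387.
Setting net torque to zero: T × 3 × 0.8387 = 2831 → T = 2831 / 2.516 = 1130 N.

T ≈ 1130 N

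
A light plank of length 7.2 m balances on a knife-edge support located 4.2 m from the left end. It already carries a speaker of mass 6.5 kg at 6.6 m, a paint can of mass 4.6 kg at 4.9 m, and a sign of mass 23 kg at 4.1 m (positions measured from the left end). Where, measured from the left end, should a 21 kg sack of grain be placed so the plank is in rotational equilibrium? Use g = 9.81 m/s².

Sum moments about the knife-edge support (at 4.2 m from the left end) (the support reaction has zero arm there).
Speaker: 6.5 × 9.81 = 63.77 N down at 6.6 m → arm 2.4 m, τ = 63.77 × 2.4 = 153 N·m clockwise.
Paint can: 4.6 × 9.81 = 45.13 N down at 4.9 m → arm 0.7 m, τ = 45.13 × 0.7 = 31.59 N·m clockwise.
Sign: 23 × 9.81 = 225.6 N down at 4.1 m → arm 0.1 m, τ = 225.6 × 0.1 = 22.56 N·m counterclockwise.
Net moment of existing loads = 162 N·m clockwise.
The sack of grain weighs 21 × 9.81 = 206 N and must supply an equal counterclockwise moment, so its lever arm about the knife-edge support is 162 / 206 = 0.786 m.
That puts it at 4.2 − 0.786 = 3.41 m from the left end.

x ≈ 3.41 m from the left end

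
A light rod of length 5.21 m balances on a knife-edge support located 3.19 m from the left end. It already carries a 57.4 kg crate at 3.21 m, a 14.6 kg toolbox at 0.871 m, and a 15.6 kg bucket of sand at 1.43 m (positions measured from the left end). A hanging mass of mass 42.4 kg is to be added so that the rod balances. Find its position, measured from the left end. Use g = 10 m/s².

Choose the knife-edge support (at 3.19 m from the left end) as the axis so the support reaction has zero arm there.
Crate: 57.4 × 10 = 574 N down at 3.21 m → arm 0.02 m, τ = 574 × 0.02 = 11.48 N·m clockwise.
Toolbox: 14.6 × 10 = 146 N down at 0.871 m → arm 2.319 m, τ = 146 × 2.319 = 338.6 N·m counterclockwise.
Bucket of sand: 15.6 × 10 = 156 N down at 1.43 m → arm 1.76 m, τ = 156 × 1.76 = 274.6 N·m counterclockwise.
Net moment of existing loads = 601.7 N·m counterclockwise.
The hanging mass weighs 42.4 × 10 = 424 N and must supply an equal clockwise moment, so its lever arm about the knife-edge support is 601.7 / 424 = 1.42 m.
That puts it at 3.19 + 1.42 = 4.61 m from the left end.

x ≈ 4.61 m from the left end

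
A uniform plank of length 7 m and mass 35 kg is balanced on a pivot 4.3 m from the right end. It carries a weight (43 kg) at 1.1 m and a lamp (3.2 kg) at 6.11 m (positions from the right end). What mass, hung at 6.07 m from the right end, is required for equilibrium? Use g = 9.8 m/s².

Sum moments about the pivot (at 4.3 m from the right end) (the support reaction has zero arm there).
Beam weight: 35 × 9.8 = 343 N down at 3.5 m → arm 0.8 m, τ = 343 × 0.8 = 274.4 N·m clockwise.
Weight: 43 × 9.8 = 421.4 N down at 1.1 m → arm 3.2 m, τ = 421.4 × 3.2 = 1348 N·m clockwise.
Lamp: 3.2 × 9.8 = 31.36 N down at 6.11 m → arm 1.81 m, τ = 31.36 × 1.81 = 56.76 N·m counterclockwise.
Net moment of known loads = 1566 N·m clockwise.
An unknown mass m at 6.07 m has arm 1.77 m; its moment is m·g·1.77 counterclockwise.
Setting net torque to zero: m × 9.8 × 1.77 = 1566 → m = 1566 / (9.8 × 1.77) = 90.3 kg.

m ≈ 90.3 kg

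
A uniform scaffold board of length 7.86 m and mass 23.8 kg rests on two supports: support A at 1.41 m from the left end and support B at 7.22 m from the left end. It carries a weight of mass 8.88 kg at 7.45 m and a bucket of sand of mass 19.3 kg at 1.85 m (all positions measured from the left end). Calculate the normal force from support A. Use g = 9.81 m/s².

R_A ≈ 304 N

About support B:
Beam weight: 23.8 × 9.81 = 233.5 N down at 3.93 m → arm 3.29 m, τ = 233.5 × 3.29 = 768.2 N·m counterclockwise.
Weight: 8.88 × 9.81 = 87.11 N down at 7.45 m → arm 0.23 m, τ = 87.11 × 0.23 = 20.04 N·m clockwise.
Bucket of sand: 19.3 × 9.81 = 189.3 N down at 1.85 m → arm 5.37 m, τ = 189.3 × 5.37 = 1017 N·m counterclockwise.
Net load moment about support B = 1765 N·m counterclockwise.
Reaction R at support A is upward at 1.41 m, arm 5.81 m → moment R × 5.81 clockwise.
Setting net torque to zero: R × 5.81 = 1765 → R = 304 N.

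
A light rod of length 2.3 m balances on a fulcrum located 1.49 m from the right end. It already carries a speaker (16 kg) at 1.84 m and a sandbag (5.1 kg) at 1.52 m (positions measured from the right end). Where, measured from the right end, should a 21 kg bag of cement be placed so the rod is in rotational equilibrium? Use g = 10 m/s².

x ≈ 1.22 m from the right end

Taking torques about the fulcrum (at 1.49 m from the right end):
Speaker: 16 × 10 = 160 N down at 1.84 m → arm 0.35 m, τ = 160 × 0.35 = 56 N·m counterclockwise.
Sandbag: 5.1 × 10 = 51 N down at 1.52 m → arm 0.03 m, τ = 51 × 0.03 = 1.53 N·m counterclockwise.
Net moment of existing loads = 57.53 N·m counterclockwise.
The bag of cement weighs 21 × 10 = 210 N and must supply an equal clockwise moment, so its lever arm about the fulcrum is 57.53 / 210 = 0.274 m.
That puts it at 1.49 − 0.274 = 1.22 m from the right end.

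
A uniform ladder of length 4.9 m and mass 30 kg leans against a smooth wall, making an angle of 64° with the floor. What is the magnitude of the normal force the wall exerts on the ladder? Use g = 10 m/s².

Sum moments about the foot of the ladder (the floor normal and friction both act there and drop out).
Ladder weight 30×10 = 300 N acts at 2.45 m along the ladder; its horizontal arm is 2.45·cos64° = 1.074 m → τ = 322.2 N·m clockwise.
Wall normal N acts horizontally at the top; its moment arm is the height L sinθ = 4.9·sin64° = 4.404 m, counterclockwise.
Στ = 0 ⇒ N × 4.404 = 322.2 ⇒ N = 73.2 N.

N_wall ≈ 73.2 N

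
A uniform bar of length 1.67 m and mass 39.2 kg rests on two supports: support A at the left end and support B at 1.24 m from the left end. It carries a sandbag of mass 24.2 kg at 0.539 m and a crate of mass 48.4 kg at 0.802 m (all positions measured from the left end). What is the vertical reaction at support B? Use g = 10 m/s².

R_B ≈ 682 N

About support A:
Beam weight: 39.2 × 10 = 392 N down at 0.835 m → arm 0.835 m, τ = 392 × 0.835 = 327.3 N·m clockwise.
Sandbag: 24.2 × 10 = 242 N down at 0.539 m → arm 0.539 m, τ = 242 × 0.539 = 130.4 N·m clockwise.
Crate: 48.4 × 10 = 484 N down at 0.802 m → arm 0.802 m, τ = 484 × 0.802 = 388.2 N·m clockwise.
Net load moment about support A = 845.9 N·m clockwise.
Reaction R at support B is upward at 1.24 m, arm 1.24 m → moment R × 1.24 counterclockwise.
Balancing moments: R × 1.24 = 845.9, giving R = 682 N.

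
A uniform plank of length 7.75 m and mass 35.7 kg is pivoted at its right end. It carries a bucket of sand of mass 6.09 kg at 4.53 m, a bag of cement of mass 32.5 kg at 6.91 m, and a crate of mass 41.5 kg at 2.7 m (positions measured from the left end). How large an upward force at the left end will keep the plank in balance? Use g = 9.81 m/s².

Sum moments about the right end (the unknown pivot reaction has zero arm there).
Beam weight: 35.7 × 9.81 = 350.2 N down at 3.875 m → arm 3.875 m, τ = 350.2 × 3.875 = 1357 N·m counterclockwise.
Bucket of sand: 6.09 × 9.81 = 59.74 N down at 4.53 m → arm 3.22 m, τ = 59.74 × 3.22 = 192.4 N·m counterclockwise.
Bag of cement: 32.5 × 9.81 = 318.8 N down at 6.91 m → arm 0.84 m, τ = 318.8 × 0.84 = 267.8 N·m counterclockwise.
Crate: 41.5 × 9.81 = 407.1 N down at 2.7 m → arm 5.05 m, τ = 407.1 × 5.05 = 2056 N·m counterclockwise.
Net moment of the loads = 3873 N·m counterclockwise.
The upward force F acts at the left end, arm 7.75 m, giving F × 7.75 clockwise.
Setting net torque to zero: F × 7.75 = 3873 → F = 3873 / 7.75 = 500 N.

F ≈ 500 N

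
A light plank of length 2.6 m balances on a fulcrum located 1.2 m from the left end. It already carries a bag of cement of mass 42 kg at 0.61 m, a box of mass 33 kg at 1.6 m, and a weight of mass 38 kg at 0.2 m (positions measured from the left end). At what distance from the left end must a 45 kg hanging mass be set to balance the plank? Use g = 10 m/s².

x ≈ 2.3 m from the left end

Take moments about the fulcrum (at 1.2 m from the left end).
Bag of cement: 42 × 10 = 420 N down at 0.61 m → arm 0.59 m, τ = 420 × 0.59 = 247.8 N·m counterclockwise.
Box: 33 × 10 = 330 N down at 1.6 m → arm 0.4 m, τ = 330 × 0.4 = 132 N·m clockwise.
Weight: 38 × 10 = 380 N down at 0.2 m → arm 1 m, τ = 380 × 1 = 380 N·m counterclockwise.
Net moment of existing loads = 495.8 N·m counterclockwise.
The hanging mass weighs 45 × 10 = 450 N and must supply an equal clockwise moment, so its lever arm about the fulcrum is 495.8 / 450 = 1.1 m.
That puts it at 1.2 + 1.1 = 2.3 m from the left end.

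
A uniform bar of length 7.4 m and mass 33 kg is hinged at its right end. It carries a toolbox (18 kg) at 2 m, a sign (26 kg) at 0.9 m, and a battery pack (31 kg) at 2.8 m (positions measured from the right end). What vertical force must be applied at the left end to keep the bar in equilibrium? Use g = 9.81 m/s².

Taking torques about the right end:
Beam weight: 33 × 9.81 = 323.7 N down at 3.7 m → arm 3.7 m, τ = 323.7 × 3.7 = 1198 N·m counterclockwise.
Toolbox: 18 × 9.81 = 176.6 N down at 2 m → arm 2 m, τ = 176.6 × 2 = 353.2 N·m counterclockwise.
Sign: 26 × 9.81 = 255.1 N down at 0.9 m → arm 0.9 m, τ = 255.1 × 0.9 = 229.6 N·m counterclockwise.
Battery pack: 31 × 9.81 = 304.1 N down at 2.8 m → arm 2.8 m, τ = 304.1 × 2.8 = 851.5 N·m counterclockwise.
Net moment of the loads = 2632 N·m counterclockwise.
The upward force F acts at the left end, arm 7.4 m, giving F × 7.4 clockwise.
Balancing moments: F × 7.4 = 2632, giving F = 2632 / 7.4 = 356 N.

F ≈ 356 N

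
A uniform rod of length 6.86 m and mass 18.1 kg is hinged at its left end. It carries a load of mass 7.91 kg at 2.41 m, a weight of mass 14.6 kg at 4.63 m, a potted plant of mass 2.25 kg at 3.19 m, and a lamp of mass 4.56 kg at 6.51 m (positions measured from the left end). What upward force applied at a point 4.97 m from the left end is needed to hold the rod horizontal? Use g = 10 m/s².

Taking torques about the left end:
Beam weight: 18.1 × 10 = 181 N down at 3.43 m → arm 3.43 m, τ = 181 × 3.43 = 620.8 N·m clockwise.
Load: 7.91 × 10 = 79.1 N down at 2.41 m → arm 2.41 m, τ = 79.1 × 2.41 = 190.6 N·m clockwise.
Weight: 14.6 × 10 = 146 N down at 4.63 m → arm 4.63 m, τ = 146 × 4.63 = 676 N·m clockwise.
Potted plant: 2.25 × 10 = 22.5 N down at 3.19 m → arm 3.19 m, τ = 22.5 × 3.19 = 71.78 N·m clockwise.
Lamp: 4.56 × 10 = 45.6 N down at 6.51 m → arm 6.51 m, τ = 45.6 × 6.51 = 296.9 N·m clockwise.
Net moment of the loads = 1856 N·m clockwise.
The upward force F acts at a point 4.97 m from the left end, arm 4.97 m, giving F × 4.97 counterclockwise.
Setting net torque to zero: F × 4.97 = 1856 → F = 1856 / 4.97 = 373 N.

F ≈ 373 N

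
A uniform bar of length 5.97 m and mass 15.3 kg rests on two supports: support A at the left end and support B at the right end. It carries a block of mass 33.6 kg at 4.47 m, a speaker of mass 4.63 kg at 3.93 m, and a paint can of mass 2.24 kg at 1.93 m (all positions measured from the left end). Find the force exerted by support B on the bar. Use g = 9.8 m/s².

Taking torques about support A:
Beam weight: 15.3 × 9.8 = 149.9 N down at 2.985 m → arm 2.985 m, τ = 149.9 × 2.985 = 447.5 N·m clockwise.
Block: 33.6 × 9.8 = 329.3 N down at 4.47 m → arm 4.47 m, τ = 329.3 × 4.47 = 1472 N·m clockwise.
Speaker: 4.63 × 9.8 = 45.37 N down at 3.93 m → arm 3.93 m, τ = 45.37 × 3.93 = 178.3 N·m clockwise.
Paint can: 2.24 × 9.8 = 21.95 N down at 1.93 m → arm 1.93 m, τ = 21.95 × 1.93 = 42.36 N·m clockwise.
Net load moment about support A = 2140 N·m clockwise.
Reaction R at support B is upward at 5.97 m, arm 5.97 m → moment R × 5.97 counterclockwise.
Στ = 0 ⇒ R × 5.97 = 2140 ⇒ R = 358 N.

R_B ≈ 358 N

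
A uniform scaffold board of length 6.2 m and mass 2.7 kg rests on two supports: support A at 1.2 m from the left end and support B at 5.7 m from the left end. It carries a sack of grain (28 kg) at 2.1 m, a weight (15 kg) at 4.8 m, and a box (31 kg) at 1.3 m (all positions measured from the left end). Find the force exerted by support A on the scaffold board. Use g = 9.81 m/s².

Taking torques about support B:
Beam weight: 2.7 × 9.81 = 26.49 N down at 3.1 m → arm 2.6 m, τ = 26.49 × 2.6 = 68.87 N·m counterclockwise.
Sack of grain: 28 × 9.81 = 274.7 N down at 2.1 m → arm 3.6 m, τ = 274.7 × 3.6 = 988.9 N·m counterclockwise.
Weight: 15 × 9.81 = 147.2 N down at 4.8 m → arm 0.9 m, τ = 147.2 × 0.9 = 132.5 N·m counterclockwise.
Box: 31 × 9.81 = 304.1 N down at 1.3 m → arm 4.4 m, τ = 304.1 × 4.4 = 1338 N·m counterclockwise.
Net load moment about support B = 2528 N·m counterclockwise.
Reaction R at support A is upward at 1.2 m, arm 4.5 m → moment R × 4.5 clockwise.
Setting net torque to zero: R × 4.5 = 2528 → R = 562 N.

R_A ≈ 562 N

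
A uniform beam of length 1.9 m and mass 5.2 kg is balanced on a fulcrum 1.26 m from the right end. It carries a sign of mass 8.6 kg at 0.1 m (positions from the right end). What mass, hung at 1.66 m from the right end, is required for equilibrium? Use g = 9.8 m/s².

Sum moments about the fulcrum (at 1.26 m from the right end) (the support reaction has zero arm there).
Beam weight: 5.2 × 9.8 = 50.96 N down at 0.95 m → arm 0.31 m, τ = 50.96 × 0.31 = 15.8 N·m clockwise.
Sign: 8.6 × 9.8 = 84.28 N down at 0.1 m → arm 1.16 m, τ = 84.28 × 1.16 = 97.76 N·m clockwise.
Net moment of known loads = 113.6 N·m clockwise.
An unknown mass m at 1.66 m has arm 0.4 m; its moment is m·g·0.4 counterclockwise.
Στ = 0 ⇒ m × 9.8 × 0.4 = 113.6 ⇒ m = 113.6 / (9.8 × 0.4) = 29 kg.

m ≈ 29 kg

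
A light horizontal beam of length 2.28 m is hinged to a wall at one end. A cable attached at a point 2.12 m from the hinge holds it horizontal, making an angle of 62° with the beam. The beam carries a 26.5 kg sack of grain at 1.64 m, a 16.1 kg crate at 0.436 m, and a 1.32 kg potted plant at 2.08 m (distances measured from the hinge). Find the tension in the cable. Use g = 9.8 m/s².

T ≈ 279 N

Take moments about the hinge.
Sack of grain: 26.5 × 9.8 = 259.7 N down at 1.64 m → arm 1.64 m, τ = 259.7 × 1.64 = 425.9 N·m clockwise.
Crate: 16.1 × 9.8 = 157.8 N down at 0.436 m → arm 0.436 m, τ = 157.8 × 0.436 = 68.8 N·m clockwise.
Potted plant: 1.32 × 9.8 = 12.94 N down at 2.08 m → arm 2.08 m, τ = 12.94 × 2.08 = 26.92 N·m clockwise.
Total clockwise load moment = 521.6 N·m.
The cable tension T acts at 2.12 m; only its component perpendicular to the beam, T sinθ, produces torque. sin 62° = 0.8829.
Balancing moments: T × 2.12 × 0.8829 = 521.6, giving T = 521.6 / 1.872 = 279 N.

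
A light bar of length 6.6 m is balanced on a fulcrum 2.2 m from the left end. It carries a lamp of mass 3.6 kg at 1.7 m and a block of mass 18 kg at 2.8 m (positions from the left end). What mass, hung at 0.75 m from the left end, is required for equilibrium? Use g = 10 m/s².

About the fulcrum (at 2.2 m from the left end):
Lamp: 3.6 × 10 = 36 N down at 1.7 m → arm 0.5 m, τ = 36 × 0.5 = 18 N·m counterclockwise.
Block: 18 × 10 = 180 N down at 2.8 m → arm 0.6 m, τ = 180 × 0.6 = 108 N·m clockwise.
Net moment of known loads = 90 N·m clockwise.
An unknown mass m at 0.75 m has arm 1.45 m; its moment is m·g·1.45 counterclockwise.
For rotational equilibrium, m × 10 × 1.45 = 90, so m = 90 / (10 × 1.45) = 6.21 kg.

m ≈ 6.21 kg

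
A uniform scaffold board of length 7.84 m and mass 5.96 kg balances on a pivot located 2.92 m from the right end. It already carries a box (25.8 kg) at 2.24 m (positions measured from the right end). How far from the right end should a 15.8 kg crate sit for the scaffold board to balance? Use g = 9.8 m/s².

x ≈ 3.65 m from the right end

Choose the pivot (at 2.92 m from the right end) as the axis so the support reaction has zero arm there.
Beam weight: 5.96 × 9.8 = 58.41 N down at 3.92 m → arm 1 m, τ = 58.41 × 1 = 58.41 N·m counterclockwise.
Box: 25.8 × 9.8 = 252.8 N down at 2.24 m → arm 0.68 m, τ = 252.8 × 0.68 = 171.9 N·m clockwise.
Net moment of existing loads = 113.5 N·m clockwise.
The crate weighs 15.8 × 9.8 = 154.8 N and must supply an equal counterclockwise moment, so its lever arm about the pivot is 113.5 / 154.8 = 0.733 m.
That puts it at 2.92 + 0.733 = 3.65 m from the right end.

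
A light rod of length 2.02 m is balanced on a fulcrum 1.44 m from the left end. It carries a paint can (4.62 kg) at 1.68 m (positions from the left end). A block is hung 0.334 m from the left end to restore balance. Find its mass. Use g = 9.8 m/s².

Sum moments about the fulcrum (at 1.44 m from the left end) (the support reaction has zero arm there).
Paint can: 4.62 × 9.8 = 45.28 N down at 1.68 m → arm 0.24 m, τ = 45.28 × 0.24 = 10.87 N·m clockwise.
Net moment of known loads = 10.87 N·m clockwise.
An unknown mass m at 0.334 m has arm 1.106 m; its moment is m·g·1.106 counterclockwise.
Setting net torque to zero: m × 9.8 × 1.106 = 10.87 → m = 10.87 / (9.8 × 1.106) = 1 kg.

m ≈ 1 kg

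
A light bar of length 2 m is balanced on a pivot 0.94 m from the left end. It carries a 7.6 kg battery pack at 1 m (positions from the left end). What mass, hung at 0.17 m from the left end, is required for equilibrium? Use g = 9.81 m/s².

m ≈ 0.592 kg

Taking torques about the pivot (at 0.94 m from the left end):
Battery pack: 7.6 × 9.81 = 74.56 N down at 1 m → arm 0.06 m, τ = 74.56 × 0.06 = 4.474 N·m clockwise.
Net moment of known loads = 4.474 N·m clockwise.
An unknown mass m at 0.17 m has arm 0.77 m; its moment is m·g·0.77 counterclockwise.
For rotational equilibrium, m × 9.81 × 0.77 = 4.474, so m = 4.474 / (9.81 × 0.77) = 0.592 kg.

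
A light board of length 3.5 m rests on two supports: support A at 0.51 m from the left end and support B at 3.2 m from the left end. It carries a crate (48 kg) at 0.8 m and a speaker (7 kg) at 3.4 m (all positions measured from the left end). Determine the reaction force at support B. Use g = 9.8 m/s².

Taking torques about support A:
Crate: 48 × 9.8 = 470.4 N down at 0.8 m → arm 0.29 m, τ = 470.4 × 0.29 = 136.4 N·m clockwise.
Speaker: 7 × 9.8 = 68.6 N down at 3.4 m → arm 2.89 m, τ = 68.6 × 2.89 = 198.3 N·m clockwise.
Net load moment about support A = 334.7 N·m clockwise.
Reaction R at support B is upward at 3.2 m, arm 2.69 m → moment R × 2.69 counterclockwise.
Balancing moments: R × 2.69 = 334.7, giving R = 124 N.

R_B ≈ 124 N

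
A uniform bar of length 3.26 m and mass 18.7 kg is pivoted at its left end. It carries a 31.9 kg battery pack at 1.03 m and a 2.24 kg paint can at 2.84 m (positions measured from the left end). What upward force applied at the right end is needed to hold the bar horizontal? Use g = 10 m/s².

About the left end:
Beam weight: 18.7 × 10 = 187 N down at 1.63 m → arm 1.63 m, τ = 187 × 1.63 = 304.8 N·m clockwise.
Battery pack: 31.9 × 10 = 319 N down at 1.03 m → arm 1.03 m, τ = 319 × 1.03 = 328.6 N·m clockwise.
Paint can: 2.24 × 10 = 22.4 N down at 2.84 m → arm 2.84 m, τ = 22.4 × 2.84 = 63.62 N·m clockwise.
Net moment of the loads = 697 N·m clockwise.
The upward force F acts at the right end, arm 3.26 m, giving F × 3.26 counterclockwise.
Στ = 0 ⇒ F × 3.26 = 697 ⇒ F = 697 / 3.26 = 214 N.

F ≈ 214 N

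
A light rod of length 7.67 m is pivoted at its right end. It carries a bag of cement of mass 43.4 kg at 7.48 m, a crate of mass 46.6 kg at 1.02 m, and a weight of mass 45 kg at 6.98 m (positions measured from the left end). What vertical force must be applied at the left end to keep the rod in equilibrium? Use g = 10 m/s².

F ≈ 455 N

Sum moments about the right end (the unknown pivot reaction has zero arm there).
Bag of cement: 43.4 × 10 = 434 N down at 7.48 m → arm 0.19 m, τ = 434 × 0.19 = 82.46 N·m counterclockwise.
Crate: 46.6 × 10 = 466 N down at 1.02 m → arm 6.65 m, τ = 466 × 6.65 = 3099 N·m counterclockwise.
Weight: 45 × 10 = 450 N down at 6.98 m → arm 0.69 m, τ = 450 × 0.69 = 310.5 N·m counterclockwise.
Net moment of the loads = 3492 N·m counterclockwise.
The upward force F acts at the left end, arm 7.67 m, giving F × 7.67 clockwise.
Balancing moments: F × 7.67 = 3492, giving F = 3492 / 7.67 = 455 N.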